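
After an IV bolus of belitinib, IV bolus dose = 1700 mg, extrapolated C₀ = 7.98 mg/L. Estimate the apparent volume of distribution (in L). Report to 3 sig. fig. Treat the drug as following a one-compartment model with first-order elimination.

Vd = Dose / C₀ = 1700 / 7.98 = 213.0 L

213 L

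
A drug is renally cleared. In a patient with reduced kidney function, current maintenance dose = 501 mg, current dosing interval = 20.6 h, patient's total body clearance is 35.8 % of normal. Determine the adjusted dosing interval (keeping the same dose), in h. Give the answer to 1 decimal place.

57.5 h

To keep the same average steady-state level, dosing rate must scale with clearance.
CL ratio = 35.8 / 100 = 0.3580
New interval (same dose) = 20.6 / 0.3580 = 57.54 h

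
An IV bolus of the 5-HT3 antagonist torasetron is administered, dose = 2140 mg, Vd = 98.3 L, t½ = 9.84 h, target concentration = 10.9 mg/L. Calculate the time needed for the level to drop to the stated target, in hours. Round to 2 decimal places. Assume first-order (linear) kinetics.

C₀ = Dose / Vd = 2140 / 98.3 = 21.77 mg/L
k = ln2 / t½ = 0.693147 / 9.84 = 0.07044 h⁻¹
t = ln(C₀ / C) / k = ln(21.77 / 10.9) / 0.07044
  = ln(1.997) / 0.07044 = 0.6916 / 0.07044 = 9.818 h

9.82 h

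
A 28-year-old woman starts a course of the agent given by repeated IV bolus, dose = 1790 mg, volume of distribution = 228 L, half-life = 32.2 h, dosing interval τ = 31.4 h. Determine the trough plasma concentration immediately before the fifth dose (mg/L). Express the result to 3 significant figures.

C₀ per dose = Dose / Vd = 1790 / 228 = 7.851 mg/L
k = ln2 / t½ = 0.693147 / 32.2 = 0.02153 h⁻¹
Fraction remaining after one interval: r = e^(−kτ) = e^(−0.02153 × 31.4) = 0.5086
Before dose 5, 4 doses have been given (aged 1τ, 2τ, 3τ, 4τ).
C_trough = C₀ × (r + r² + … + r^4) = C₀ × r(1−r^4)/(1−r)
        = 7.851 × 0.5086 × (1 − 0.06691) / (1 − 0.5086) = 7.582 mg/L

7.58 mg/L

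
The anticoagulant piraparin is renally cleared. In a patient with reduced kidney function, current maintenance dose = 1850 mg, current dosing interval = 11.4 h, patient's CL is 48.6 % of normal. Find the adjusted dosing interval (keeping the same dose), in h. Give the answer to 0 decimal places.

23 h

To keep the same average steady-state level, dosing rate must scale with clearance.
CL ratio = 48.6 / 100 = 0.4860
New interval (same dose) = 11.4 / 0.4860 = 23.46 h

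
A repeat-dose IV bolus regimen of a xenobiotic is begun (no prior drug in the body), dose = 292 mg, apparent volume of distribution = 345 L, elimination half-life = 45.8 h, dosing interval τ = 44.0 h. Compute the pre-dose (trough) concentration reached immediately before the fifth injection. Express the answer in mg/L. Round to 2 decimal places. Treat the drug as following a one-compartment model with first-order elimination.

C₀ per dose = Dose / Vd = 292 / 345 = 0.8464 mg/L
k = ln2 / t½ = 0.693147 / 45.8 = 0.01513 h⁻¹
Fraction remaining after one interval: r = e^(−kτ) = e^(−0.01513 × 44.0) = 0.5139
Before dose 5, 4 doses have been given (aged 1τ, 2τ, 3τ, 4τ).
C_trough = C₀ × (r + r² + … + r^4) = C₀ × r(1−r^4)/(1−r)
        = 0.8464 × 0.5139 × (1 − 0.06975) / (1 − 0.5139) = 0.8324 mg/L

0.83 mg/L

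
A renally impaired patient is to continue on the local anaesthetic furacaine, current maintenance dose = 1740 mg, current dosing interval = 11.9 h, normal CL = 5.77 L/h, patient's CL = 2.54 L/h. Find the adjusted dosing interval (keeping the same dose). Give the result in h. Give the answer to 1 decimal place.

To keep the same average steady-state level, dosing rate must scale with clearance.
CL ratio = 2.54 / 5.77 = 0.4402
New interval (same dose) = 11.9 / 0.4402 = 27.03 h

27.0 h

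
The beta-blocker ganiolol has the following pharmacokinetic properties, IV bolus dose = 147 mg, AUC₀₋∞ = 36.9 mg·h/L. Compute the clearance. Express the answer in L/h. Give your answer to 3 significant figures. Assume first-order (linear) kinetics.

3.98 L/h

CL = Dose / AUC = 147 / 36.9 = 3.984 L/h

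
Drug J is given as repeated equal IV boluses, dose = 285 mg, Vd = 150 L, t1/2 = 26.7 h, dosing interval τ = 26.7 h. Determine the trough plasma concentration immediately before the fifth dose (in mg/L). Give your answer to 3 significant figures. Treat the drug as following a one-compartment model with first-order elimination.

1.78 mg/L

C₀ per dose = Dose / Vd = 285 / 150 = 1.900 mg/L
k = ln2 / t½ = 0.693147 / 26.7 = 0.02596 h⁻¹
Fraction remaining after one interval: r = e^(−kτ) = e^(−0.02596 × 26.7) = 0.5000
Before dose 5, 4 doses have been given (aged 1τ, 2τ, 3τ, 4τ).
C_trough = C₀ × (r + r² + … + r^4) = C₀ × r(1−r^4)/(1−r)
        = 1.900 × 0.5000 × (1 − 0.06250) / (1 − 0.5000) = 1.781 mg/L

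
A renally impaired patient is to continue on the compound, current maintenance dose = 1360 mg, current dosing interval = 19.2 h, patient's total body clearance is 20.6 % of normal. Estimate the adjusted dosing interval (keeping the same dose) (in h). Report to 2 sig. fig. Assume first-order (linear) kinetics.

To keep the same average steady-state level, dosing rate must scale with clearance.
CL ratio = 20.6 / 100 = 0.2060
New interval (same dose) = 19.2 / 0.2060 = 93.20 h

93 h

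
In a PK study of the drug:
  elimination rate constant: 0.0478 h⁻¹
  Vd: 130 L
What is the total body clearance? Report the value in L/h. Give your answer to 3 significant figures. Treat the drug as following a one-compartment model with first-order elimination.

6.21 L/h

CL = k × Vd = 0.0478 × 130 = 6.214 L/h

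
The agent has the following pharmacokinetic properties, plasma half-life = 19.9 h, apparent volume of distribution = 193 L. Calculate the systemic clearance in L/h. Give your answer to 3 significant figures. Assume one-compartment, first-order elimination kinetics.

6.72 L/h

k = ln2 / t½ = 0.693147 / 19.9 = 0.03483 h⁻¹
CL = k × Vd = 0.03483 × 193 = 6.722 L/h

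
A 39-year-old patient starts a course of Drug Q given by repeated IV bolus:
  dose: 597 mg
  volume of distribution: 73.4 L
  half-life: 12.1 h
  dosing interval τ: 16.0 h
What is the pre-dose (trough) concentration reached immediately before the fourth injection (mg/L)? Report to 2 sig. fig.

5.1 mg/L

C₀ per dose = Dose / Vd = 597 / 73.4 = 8.134 mg/L
k = ln2 / t½ = 0.693147 / 12.1 = 0.05728 h⁻¹
Fraction remaining after one interval: r = e^(−kτ) = e^(−0.05728 × 16.0) = 0.3999
Before dose 4, 3 doses have been given (aged 1τ, 2τ, 3τ).
C_trough = C₀ × (r + r² + … + r^3) = C₀ × r(1−r^3)/(1−r)
        = 8.134 × 0.3999 × (1 − 0.06395) / (1 − 0.3999) = 5.074 mg/L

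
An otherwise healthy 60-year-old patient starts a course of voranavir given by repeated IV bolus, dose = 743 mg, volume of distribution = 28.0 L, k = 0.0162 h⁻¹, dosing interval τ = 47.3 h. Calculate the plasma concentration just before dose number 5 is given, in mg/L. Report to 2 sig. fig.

C₀ per dose = Dose / Vd = 743 / 28.0 = 26.54 mg/L
Fraction remaining after one interval: r = e^(−kτ) = e^(−0.01620 × 47.3) = 0.4647
Before dose 5, 4 doses have been given (aged 1τ, 2τ, 3τ, 4τ).
C_trough = C₀ × (r + r² + … + r^4) = C₀ × r(1−r^4)/(1−r)
        = 26.54 × 0.4647 × (1 − 0.04663) / (1 − 0.4647) = 21.97 mg/L

22 mg/L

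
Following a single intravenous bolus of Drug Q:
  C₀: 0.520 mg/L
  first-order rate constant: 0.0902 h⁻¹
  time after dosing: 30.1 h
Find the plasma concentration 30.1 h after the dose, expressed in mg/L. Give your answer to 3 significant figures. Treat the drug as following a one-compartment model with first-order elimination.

C = C₀ · e^(−k·t) = 0.5200 × e^(−0.09020 × 30.1)
  = 0.5200 × 0.06620 = 0.03442 mg/L

0.0344 mg/L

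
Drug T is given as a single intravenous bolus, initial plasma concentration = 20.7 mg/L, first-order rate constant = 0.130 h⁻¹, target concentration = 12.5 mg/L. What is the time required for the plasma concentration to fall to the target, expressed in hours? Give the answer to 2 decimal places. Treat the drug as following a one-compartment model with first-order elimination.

t = ln(C₀ / C) / k = ln(20.70 / 12.5) / 0.1300
  = ln(1.656) / 0.1300 = 0.5044 / 0.1300 = 3.880 h

3.88 h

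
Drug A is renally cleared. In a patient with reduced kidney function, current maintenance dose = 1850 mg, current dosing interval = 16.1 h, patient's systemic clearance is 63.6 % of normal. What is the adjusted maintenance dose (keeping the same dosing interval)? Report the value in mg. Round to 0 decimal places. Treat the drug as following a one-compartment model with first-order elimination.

To keep the same average steady-state level, dosing rate must scale with clearance.
CL ratio = 63.6 / 100 = 0.6360
New dose (same interval) = 1850 × 0.6360 = 1177 mg

1177 mg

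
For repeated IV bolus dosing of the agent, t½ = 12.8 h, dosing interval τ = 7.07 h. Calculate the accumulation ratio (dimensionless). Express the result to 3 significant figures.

k = ln2 / t½ = 0.693147 / 12.8 = 0.05415 h⁻¹
e^(−kτ) = e^(−0.05415 × 7.07) = 0.6819
Accumulation ratio R = 1 / (1 − e^(−kτ)) = 1 / (1 − 0.6819) = 3.144

3.14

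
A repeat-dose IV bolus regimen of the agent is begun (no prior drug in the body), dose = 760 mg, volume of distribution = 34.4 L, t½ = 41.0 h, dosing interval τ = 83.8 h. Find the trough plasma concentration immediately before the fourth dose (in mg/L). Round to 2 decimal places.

6.97 mg/L

C₀ per dose = Dose / Vd = 760 / 34.4 = 22.09 mg/L
k = ln2 / t½ = 0.693147 / 41.0 = 0.01691 h⁻¹
Fraction remaining after one interval: r = e^(−kτ) = e^(−0.01691 × 83.8) = 0.2424
Before dose 4, 3 doses have been given (aged 1τ, 2τ, 3τ).
C_trough = C₀ × (r + r² + … + r^3) = C₀ × r(1−r^3)/(1−r)
        = 22.09 × 0.2424 × (1 − 0.01424) / (1 − 0.2424) = 6.967 mg/L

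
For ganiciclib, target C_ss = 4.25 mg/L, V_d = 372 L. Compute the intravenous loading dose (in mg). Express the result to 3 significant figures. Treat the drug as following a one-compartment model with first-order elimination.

LD = Css × Vd = 4.25 × 372 = 1581 mg

1580 mg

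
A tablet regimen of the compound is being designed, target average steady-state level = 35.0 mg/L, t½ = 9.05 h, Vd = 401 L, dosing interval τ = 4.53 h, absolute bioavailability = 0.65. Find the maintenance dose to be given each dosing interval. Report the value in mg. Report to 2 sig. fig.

7500 mg

k = ln2 / t½ = 0.693147 / 9.05 = 0.07659 h⁻¹
CL = k × Vd = 0.07659 × 401 = 30.71 L/h
At steady state, F × (Dose/τ) = Css × CL.
Dose = Css × CL × τ / F = 35.0 × 30.71 × 4.53 / 0.65 = 7491 mg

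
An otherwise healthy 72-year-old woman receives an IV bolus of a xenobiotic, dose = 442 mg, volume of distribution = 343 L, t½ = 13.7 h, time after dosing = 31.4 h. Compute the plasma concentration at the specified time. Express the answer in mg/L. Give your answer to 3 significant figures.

C₀ = Dose / Vd = 442.0 / 343 = 1.289 mg/L
k = ln2 / t½ = 0.693147 / 13.7 = 0.05059 h⁻¹
C = C₀ · e^(−k·t) = 1.289 × e^(−0.05059 × 31.4)
  = 1.289 × 0.2042 = 0.2632 mg/L

0.263 mg/L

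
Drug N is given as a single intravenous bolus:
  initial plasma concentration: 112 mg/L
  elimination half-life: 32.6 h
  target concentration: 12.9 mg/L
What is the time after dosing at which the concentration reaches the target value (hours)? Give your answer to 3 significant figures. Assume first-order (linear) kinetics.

102 h

k = ln2 / t½ = 0.693147 / 32.6 = 0.02126 h⁻¹
t = ln(C₀ / C) / k = ln(112.0 / 12.9) / 0.02126
  = ln(8.682) / 0.02126 = 2.161 / 0.02126 = 101.6 h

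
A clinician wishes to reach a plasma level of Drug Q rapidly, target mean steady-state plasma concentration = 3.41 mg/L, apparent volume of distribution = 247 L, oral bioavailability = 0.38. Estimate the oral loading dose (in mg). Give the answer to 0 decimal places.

LD = Css × Vd / F = 3.41 × 247 / 0.38 = 2217 mg

2217 mg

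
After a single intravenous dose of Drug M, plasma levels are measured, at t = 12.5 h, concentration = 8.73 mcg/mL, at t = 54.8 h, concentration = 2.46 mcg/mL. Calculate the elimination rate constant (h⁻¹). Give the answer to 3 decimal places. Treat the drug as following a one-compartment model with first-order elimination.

k = ln(C₁/C₂) / (t₂ − t₁) = ln(8.73/2.46) / (54.8 − 12.5)
  = 1.267 / 42.30 = 0.02995 h⁻¹

0.030 h⁻¹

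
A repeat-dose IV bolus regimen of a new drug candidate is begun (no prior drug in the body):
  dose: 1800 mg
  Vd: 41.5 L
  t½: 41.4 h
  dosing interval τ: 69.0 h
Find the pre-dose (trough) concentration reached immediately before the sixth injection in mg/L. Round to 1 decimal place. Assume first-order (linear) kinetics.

C₀ per dose = Dose / Vd = 1800 / 41.5 = 43.37 mg/L
k = ln2 / t½ = 0.693147 / 41.4 = 0.01674 h⁻¹
Fraction remaining after one interval: r = e^(−kτ) = e^(−0.01674 × 69.0) = 0.3150
Before dose 6, 5 doses have been given (aged 1τ, 2τ, 3τ, 4τ, 5τ).
C_trough = C₀ × (r + r² + … + r^5) = C₀ × r(1−r^5)/(1−r)
        = 43.37 × 0.3150 × (1 − 0.003101) / (1 − 0.3150) = 19.88 mg/L

19.9 mg/L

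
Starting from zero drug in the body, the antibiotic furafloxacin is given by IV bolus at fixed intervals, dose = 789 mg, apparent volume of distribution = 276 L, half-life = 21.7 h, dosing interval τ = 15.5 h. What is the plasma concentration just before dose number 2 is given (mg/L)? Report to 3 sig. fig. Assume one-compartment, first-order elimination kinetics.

1.74 mg/L

C₀ per dose = Dose / Vd = 789 / 276 = 2.859 mg/L
k = ln2 / t½ = 0.693147 / 21.7 = 0.03194 h⁻¹
Fraction remaining after one interval: r = e^(−kτ) = e^(−0.03194 × 15.5) = 0.6095
Before dose 2, 1 dose has been given (aged 1τ).
C_trough = C₀ × r = 2.859 × 0.6095 = 1.743 mg/L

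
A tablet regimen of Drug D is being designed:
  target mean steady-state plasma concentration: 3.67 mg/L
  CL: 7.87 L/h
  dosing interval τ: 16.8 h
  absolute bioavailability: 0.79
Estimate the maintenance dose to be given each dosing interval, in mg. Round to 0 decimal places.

614 mg

At steady state, F × (Dose/τ) = Css × CL.
Dose = Css × CL × τ / F = 3.67 × 7.870 × 16.8 / 0.79 = 614.2 mg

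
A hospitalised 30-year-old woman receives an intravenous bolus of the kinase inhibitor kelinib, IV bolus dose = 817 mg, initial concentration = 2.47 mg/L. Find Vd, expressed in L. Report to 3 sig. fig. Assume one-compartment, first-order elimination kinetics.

331 L

Vd = Dose / C₀ = 817.0 / 2.47 = 330.8 L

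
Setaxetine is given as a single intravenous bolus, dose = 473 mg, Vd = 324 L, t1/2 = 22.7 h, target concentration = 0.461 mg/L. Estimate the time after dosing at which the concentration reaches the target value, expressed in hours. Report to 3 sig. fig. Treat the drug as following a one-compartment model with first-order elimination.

37.8 h

C₀ = Dose / Vd = 473.0 / 324 = 1.460 mg/L
k = ln2 / t½ = 0.693147 / 22.7 = 0.03054 h⁻¹
t = ln(C₀ / C) / k = ln(1.460 / 0.461) / 0.03054
  = ln(3.167) / 0.03054 = 1.153 / 0.03054 = 37.75 h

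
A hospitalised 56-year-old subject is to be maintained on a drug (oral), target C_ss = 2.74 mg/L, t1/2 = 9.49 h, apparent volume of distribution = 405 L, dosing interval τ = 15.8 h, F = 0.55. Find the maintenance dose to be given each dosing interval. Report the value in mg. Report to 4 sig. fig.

2328 mg

k = ln2 / t½ = 0.693147 / 9.49 = 0.07304 h⁻¹
CL = k × Vd = 0.07304 × 405 = 29.58 L/h
At steady state, F × (Dose/τ) = Css × CL.
Dose = Css × CL × τ / F = 2.74 × 29.58 × 15.8 / 0.55 = 2328 mg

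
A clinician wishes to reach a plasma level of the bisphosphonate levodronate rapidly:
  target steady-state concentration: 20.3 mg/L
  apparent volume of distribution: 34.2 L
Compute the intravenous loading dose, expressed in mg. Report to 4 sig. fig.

694.3 mg

LD = Css × Vd = 20.3 × 34.2 = 694.3 mg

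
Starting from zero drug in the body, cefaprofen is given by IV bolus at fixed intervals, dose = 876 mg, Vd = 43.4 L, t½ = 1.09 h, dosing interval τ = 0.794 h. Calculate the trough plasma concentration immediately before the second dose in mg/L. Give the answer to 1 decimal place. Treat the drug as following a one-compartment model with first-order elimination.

12.2 mg/L

C₀ per dose = Dose / Vd = 876 / 43.4 = 20.18 mg/L
k = ln2 / t½ = 0.693147 / 1.09 = 0.6359 h⁻¹
Fraction remaining after one interval: r = e^(−kτ) = e^(−0.6359 × 0.794) = 0.6036
Before dose 2, 1 dose has been given (aged 1τ).
C_trough = C₀ × r = 20.18 × 0.6036 = 12.18 mg/L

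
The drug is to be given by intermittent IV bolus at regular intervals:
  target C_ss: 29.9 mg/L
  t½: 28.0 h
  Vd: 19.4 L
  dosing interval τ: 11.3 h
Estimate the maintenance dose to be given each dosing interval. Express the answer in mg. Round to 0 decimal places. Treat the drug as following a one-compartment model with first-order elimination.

k = ln2 / t½ = 0.693147 / 28.0 = 0.02476 h⁻¹
CL = k × Vd = 0.02476 × 19.4 = 0.4803 L/h
At steady state, Dose/τ = Css × CL.
Dose = Css × CL × τ = 29.9 × 0.4803 × 11.3 = 162.3 mg

162 mg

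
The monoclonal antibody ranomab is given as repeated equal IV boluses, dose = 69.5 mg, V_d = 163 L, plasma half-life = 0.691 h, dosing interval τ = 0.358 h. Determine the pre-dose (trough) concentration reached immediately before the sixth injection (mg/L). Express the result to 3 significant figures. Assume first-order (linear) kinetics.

0.823 mg/L

C₀ per dose = Dose / Vd = 69.5 / 163 = 0.4264 mg/L
k = ln2 / t½ = 0.693147 / 0.691 = 1.003 h⁻¹
Fraction remaining after one interval: r = e^(−kτ) = e^(−1.003 × 0.358) = 0.6983
Before dose 6, 5 doses have been given (aged 1τ, 2τ, 3τ, 4τ, 5τ).
C_trough = C₀ × (r + r² + … + r^5) = C₀ × r(1−r^5)/(1−r)
        = 0.4264 × 0.6983 × (1 − 0.1660) / (1 − 0.6983) = 0.8231 mg/L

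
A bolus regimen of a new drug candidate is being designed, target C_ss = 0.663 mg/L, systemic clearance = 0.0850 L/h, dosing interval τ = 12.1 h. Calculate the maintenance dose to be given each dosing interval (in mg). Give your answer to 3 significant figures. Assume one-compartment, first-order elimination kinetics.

0.682 mg

At steady state, Dose/τ = Css × CL.
Dose = Css × CL × τ = 0.663 × 0.08500 × 12.1 = 0.6819 mg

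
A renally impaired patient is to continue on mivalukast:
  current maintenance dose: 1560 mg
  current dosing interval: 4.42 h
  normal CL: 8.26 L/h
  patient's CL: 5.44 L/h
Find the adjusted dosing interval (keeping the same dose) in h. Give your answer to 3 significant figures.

To keep the same average steady-state level, dosing rate must scale with clearance.
CL ratio = 5.44 / 8.26 = 0.6586
New interval (same dose) = 4.42 / 0.6586 = 6.711 h

6.71 h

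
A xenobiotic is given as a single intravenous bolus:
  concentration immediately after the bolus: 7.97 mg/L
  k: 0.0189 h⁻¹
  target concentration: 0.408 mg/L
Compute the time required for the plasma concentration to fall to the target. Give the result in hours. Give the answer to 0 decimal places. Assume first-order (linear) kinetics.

t = ln(C₀ / C) / k = ln(7.970 / 0.408) / 0.01890
  = ln(19.53) / 0.01890 = 2.972 / 0.01890 = 157.2 h

157 h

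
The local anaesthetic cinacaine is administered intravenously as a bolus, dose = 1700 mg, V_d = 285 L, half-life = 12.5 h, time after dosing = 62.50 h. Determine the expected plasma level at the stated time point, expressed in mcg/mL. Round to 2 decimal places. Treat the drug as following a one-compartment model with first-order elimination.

0.19 mcg/mL

C₀ = Dose / Vd = 1700 / 285 = 5.965 mg/L
k = ln2 / t½ = 0.693147 / 12.5 = 0.05545 h⁻¹
t / t½ = 62.50 / 12.5 = 5 half-lives
C = C₀ × (1/2)^5 = 5.965 × 0.03125 = 0.1864 mg/L
(0.1864 mg/L = 0.1864 mcg/mL)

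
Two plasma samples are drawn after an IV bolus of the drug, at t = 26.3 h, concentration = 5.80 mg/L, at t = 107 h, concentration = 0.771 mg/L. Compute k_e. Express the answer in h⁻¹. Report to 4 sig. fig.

k = ln(C₁/C₂) / (t₂ − t₁) = ln(5.80/0.771) / (107 − 26.3)
  = 2.018 / 80.70 = 0.02501 h⁻¹

0.02501 h⁻¹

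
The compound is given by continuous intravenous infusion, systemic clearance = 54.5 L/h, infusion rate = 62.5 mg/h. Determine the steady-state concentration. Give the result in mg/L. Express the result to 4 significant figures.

1.147 mg/L

At steady state Css = R₀ / CL = 62.5 / 54.50 = 1.147 mg/L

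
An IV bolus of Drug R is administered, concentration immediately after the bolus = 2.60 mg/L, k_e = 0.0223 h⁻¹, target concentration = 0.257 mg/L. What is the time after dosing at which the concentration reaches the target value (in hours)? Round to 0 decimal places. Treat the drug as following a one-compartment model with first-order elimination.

t = ln(C₀ / C) / k = ln(2.600 / 0.257) / 0.02230
  = ln(10.12) / 0.02230 = 2.315 / 0.02230 = 103.8 h

104 h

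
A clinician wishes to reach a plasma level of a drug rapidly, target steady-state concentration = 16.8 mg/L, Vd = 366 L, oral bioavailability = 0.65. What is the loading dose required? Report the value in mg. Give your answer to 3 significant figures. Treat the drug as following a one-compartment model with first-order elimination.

9460 mg

LD = Css × Vd / F = 16.8 × 366 / 0.65 = 9460 mg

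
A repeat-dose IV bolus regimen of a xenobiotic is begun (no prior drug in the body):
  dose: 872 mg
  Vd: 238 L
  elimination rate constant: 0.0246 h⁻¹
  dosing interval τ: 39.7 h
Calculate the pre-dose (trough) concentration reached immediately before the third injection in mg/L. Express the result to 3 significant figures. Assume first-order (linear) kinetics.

1.90 mg/L

C₀ per dose = Dose / Vd = 872 / 238 = 3.664 mg/L
Fraction remaining after one interval: r = e^(−kτ) = e^(−0.02460 × 39.7) = 0.3766
Before dose 3, 2 doses have been given (aged 1τ, 2τ).
C_trough = C₀ × (r + r²) = 3.664 × (0.3766 + 0.1418) = 1.899 mg/L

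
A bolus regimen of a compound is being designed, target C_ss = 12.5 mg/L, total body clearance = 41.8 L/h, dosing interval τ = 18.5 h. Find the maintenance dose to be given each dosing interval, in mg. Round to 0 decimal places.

At steady state, Dose/τ = Css × CL.
Dose = Css × CL × τ = 12.5 × 41.80 × 18.5 = 9666 mg

9666 mg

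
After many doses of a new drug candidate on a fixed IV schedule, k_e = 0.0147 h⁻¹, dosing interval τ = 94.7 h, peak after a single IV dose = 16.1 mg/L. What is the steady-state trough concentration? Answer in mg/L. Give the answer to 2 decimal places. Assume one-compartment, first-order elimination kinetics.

e^(−kτ) = e^(−0.01470 × 94.7) = 0.2486
Accumulation ratio R = 1 / (1 − e^(−kτ)) = 1 / (1 − 0.2486) = 1.331
Steady-state trough = C₀ × R × e^(−kτ) = 16.1 × 1.331 × 0.2486 = 5.327 mg/L

5.33 mg/L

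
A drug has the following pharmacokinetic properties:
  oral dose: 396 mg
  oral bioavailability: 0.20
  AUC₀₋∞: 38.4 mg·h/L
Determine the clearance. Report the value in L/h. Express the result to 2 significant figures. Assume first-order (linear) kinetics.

CL = F·Dose / AUC = 0.20 × 396 / 38.4 = 2.063 L/h

2.1 L/h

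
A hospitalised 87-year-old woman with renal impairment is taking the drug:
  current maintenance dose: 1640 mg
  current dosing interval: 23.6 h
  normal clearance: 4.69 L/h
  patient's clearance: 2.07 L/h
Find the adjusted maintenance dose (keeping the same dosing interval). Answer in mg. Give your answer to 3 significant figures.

To keep the same average steady-state level, dosing rate must scale with clearance.
CL ratio = 2.07 / 4.69 = 0.4414
New dose (same interval) = 1640 × 0.4414 = 723.9 mg

724 mg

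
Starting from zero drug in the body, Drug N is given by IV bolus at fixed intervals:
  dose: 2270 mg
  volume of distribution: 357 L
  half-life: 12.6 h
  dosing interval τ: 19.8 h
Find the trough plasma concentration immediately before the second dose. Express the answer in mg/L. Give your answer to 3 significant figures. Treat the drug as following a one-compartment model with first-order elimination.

2.14 mg/L

C₀ per dose = Dose / Vd = 2270 / 357 = 6.359 mg/L
k = ln2 / t½ = 0.693147 / 12.6 = 0.05501 h⁻¹
Fraction remaining after one interval: r = e^(−kτ) = e^(−0.05501 × 19.8) = 0.3365
Before dose 2, 1 dose has been given (aged 1τ).
C_trough = C₀ × r = 6.359 × 0.3365 = 2.140 mg/L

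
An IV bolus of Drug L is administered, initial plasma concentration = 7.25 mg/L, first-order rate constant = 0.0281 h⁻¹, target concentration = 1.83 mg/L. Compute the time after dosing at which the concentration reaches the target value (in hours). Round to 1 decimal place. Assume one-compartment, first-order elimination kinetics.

49.0 h

t = ln(C₀ / C) / k = ln(7.250 / 1.83) / 0.02810
  = ln(3.962) / 0.02810 = 1.377 / 0.02810 = 49.00 h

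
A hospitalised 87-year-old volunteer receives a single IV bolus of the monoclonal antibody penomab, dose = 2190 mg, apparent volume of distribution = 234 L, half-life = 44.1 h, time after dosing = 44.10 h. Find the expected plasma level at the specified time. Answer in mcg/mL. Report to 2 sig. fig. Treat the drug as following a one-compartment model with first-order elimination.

C₀ = Dose / Vd = 2190 / 234 = 9.359 mg/L
k = ln2 / t½ = 0.693147 / 44.1 = 0.01572 h⁻¹
t / t½ = 44.10 / 44.1 = 1 half-lives
C = C₀ × (1/2)^1 = 9.359 × 0.5000 = 4.680 mg/L
(4.680 mg/L = 4.680 mcg/mL)

4.7 mcg/mL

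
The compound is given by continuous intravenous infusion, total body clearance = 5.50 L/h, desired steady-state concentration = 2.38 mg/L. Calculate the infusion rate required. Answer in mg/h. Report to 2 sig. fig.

13 mg/h

At steady state, infusion rate R₀ = Css × CL = 2.38 × 5.500 = 13.09 mg/h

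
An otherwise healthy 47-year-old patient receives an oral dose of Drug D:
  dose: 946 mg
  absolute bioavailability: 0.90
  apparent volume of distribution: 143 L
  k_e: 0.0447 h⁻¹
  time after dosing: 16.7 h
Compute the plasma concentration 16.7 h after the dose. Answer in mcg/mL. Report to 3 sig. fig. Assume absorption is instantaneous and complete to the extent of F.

2.82 mcg/mL

Amount reaching circulation = F × Dose = 0.90 × 946.0 = 851.4 mg
C₀ = F·Dose / Vd = 851.4 / 143 = 5.954 mg/L
C = C₀ · e^(−k·t) = 5.954 × e^(−0.04470 × 16.7)
  = 5.954 × 0.4740 = 2.822 mg/L
(2.822 mg/L = 2.822 mcg/mL)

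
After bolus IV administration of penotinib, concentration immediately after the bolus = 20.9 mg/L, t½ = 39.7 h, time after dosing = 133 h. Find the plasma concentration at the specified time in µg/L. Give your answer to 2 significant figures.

k = ln2 / t½ = 0.693147 / 39.7 = 0.01746 h⁻¹
C = C₀ · e^(−k·t) = 20.90 × e^(−0.01746 × 133)
  = 20.90 × 0.09806 = 2.049 mg/L
Convert: 2.049 mg/L × 1000 = 2049 µg/L

2000 µg/L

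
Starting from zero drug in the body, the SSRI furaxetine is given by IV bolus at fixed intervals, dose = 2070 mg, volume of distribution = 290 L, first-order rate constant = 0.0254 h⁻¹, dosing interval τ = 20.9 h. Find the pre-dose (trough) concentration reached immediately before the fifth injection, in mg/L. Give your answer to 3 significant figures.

8.97 mg/L

C₀ per dose = Dose / Vd = 2070 / 290 = 7.138 mg/L
Fraction remaining after one interval: r = e^(−kτ) = e^(−0.02540 × 20.9) = 0.5881
Before dose 5, 4 doses have been given (aged 1τ, 2τ, 3τ, 4τ).
C_trough = C₀ × (r + r² + … + r^4) = C₀ × r(1−r^4)/(1−r)
        = 7.138 × 0.5881 × (1 − 0.1196) / (1 − 0.5881) = 8.973 mg/L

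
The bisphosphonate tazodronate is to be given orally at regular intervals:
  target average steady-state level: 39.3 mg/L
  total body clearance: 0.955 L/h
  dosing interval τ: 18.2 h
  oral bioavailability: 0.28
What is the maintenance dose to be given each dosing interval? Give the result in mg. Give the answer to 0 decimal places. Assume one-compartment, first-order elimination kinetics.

At steady state, F × (Dose/τ) = Css × CL.
Dose = Css × CL × τ / F = 39.3 × 0.9550 × 18.2 / 0.28 = 2440 mg

2440 mg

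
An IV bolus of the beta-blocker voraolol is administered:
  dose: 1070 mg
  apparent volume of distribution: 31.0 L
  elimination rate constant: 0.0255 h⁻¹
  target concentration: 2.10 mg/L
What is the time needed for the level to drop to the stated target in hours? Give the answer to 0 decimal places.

110 h

C₀ = Dose / Vd = 1070 / 31.0 = 34.52 mg/L
t = ln(C₀ / C) / k = ln(34.52 / 2.10) / 0.02550
  = ln(16.44) / 0.02550 = 2.800 / 0.02550 = 109.8 h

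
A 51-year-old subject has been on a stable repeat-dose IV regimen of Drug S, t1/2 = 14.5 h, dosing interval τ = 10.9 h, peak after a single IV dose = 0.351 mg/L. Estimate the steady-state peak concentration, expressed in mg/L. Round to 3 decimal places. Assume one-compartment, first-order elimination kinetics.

0.864 mg/L

k = ln2 / t½ = 0.693147 / 14.5 = 0.04780 h⁻¹
e^(−kτ) = e^(−0.04780 × 10.9) = 0.5939
Accumulation ratio R = 1 / (1 − e^(−kτ)) = 1 / (1 − 0.5939) = 2.462
Steady-state peak = C₀ × R = 0.351 × 2.462 = 0.8642 mg/L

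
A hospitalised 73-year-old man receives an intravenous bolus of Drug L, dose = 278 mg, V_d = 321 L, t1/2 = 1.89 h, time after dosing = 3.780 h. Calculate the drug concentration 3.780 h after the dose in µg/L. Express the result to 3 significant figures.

C₀ = Dose / Vd = 278.0 / 321 = 0.8660 mg/L
k = ln2 / t½ = 0.693147 / 1.89 = 0.3667 h⁻¹
t / t½ = 3.780 / 1.89 = 2 half-lives
C = C₀ × (1/2)^2 = 0.8660 × 0.2500 = 0.2165 mg/L
Convert: 0.2165 mg/L × 1000 = 216.5 µg/L

217 µg/L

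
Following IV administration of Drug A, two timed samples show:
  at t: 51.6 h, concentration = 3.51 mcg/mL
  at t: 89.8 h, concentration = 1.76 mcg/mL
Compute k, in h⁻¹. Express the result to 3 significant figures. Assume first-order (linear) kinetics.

k = ln(C₁/C₂) / (t₂ − t₁) = ln(3.51/1.76) / (89.8 − 51.6)
  = 0.6903 / 38.20 = 0.01807 h⁻¹

0.0181 h⁻¹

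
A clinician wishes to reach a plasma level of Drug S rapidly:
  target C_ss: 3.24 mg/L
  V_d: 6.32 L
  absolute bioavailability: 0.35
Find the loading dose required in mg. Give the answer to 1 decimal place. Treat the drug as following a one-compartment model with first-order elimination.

58.5 mg

LD = Css × Vd / F = 3.24 × 6.32 / 0.35 = 58.51 mg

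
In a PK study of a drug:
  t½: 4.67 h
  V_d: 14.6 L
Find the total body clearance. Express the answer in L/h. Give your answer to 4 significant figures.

k = ln2 / t½ = 0.693147 / 4.67 = 0.1484 h⁻¹
CL = k × Vd = 0.1484 × 14.6 = 2.167 L/h

2.167 L/h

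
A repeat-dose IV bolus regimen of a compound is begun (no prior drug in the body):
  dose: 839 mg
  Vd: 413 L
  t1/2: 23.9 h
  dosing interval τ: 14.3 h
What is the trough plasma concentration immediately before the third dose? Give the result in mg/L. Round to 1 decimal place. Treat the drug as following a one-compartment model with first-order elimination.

C₀ per dose = Dose / Vd = 839 / 413 = 2.031 mg/L
k = ln2 / t½ = 0.693147 / 23.9 = 0.02900 h⁻¹
Fraction remaining after one interval: r = e^(−kτ) = e^(−0.02900 × 14.3) = 0.6605
Before dose 3, 2 doses have been given (aged 1τ, 2τ).
C_trough = C₀ × (r + r²) = 2.031 × (0.6605 + 0.4363) = 2.228 mg/L

2.2 mg/L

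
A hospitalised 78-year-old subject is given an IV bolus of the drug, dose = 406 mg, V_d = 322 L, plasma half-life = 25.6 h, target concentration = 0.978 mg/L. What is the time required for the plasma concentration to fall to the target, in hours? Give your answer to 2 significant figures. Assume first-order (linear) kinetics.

C₀ = Dose / Vd = 406.0 / 322 = 1.261 mg/L
k = ln2 / t½ = 0.693147 / 25.6 = 0.02708 h⁻¹
t = ln(C₀ / C) / k = ln(1.261 / 0.978) / 0.02708
  = ln(1.289) / 0.02708 = 0.2539 / 0.02708 = 9.376 h

9.4 h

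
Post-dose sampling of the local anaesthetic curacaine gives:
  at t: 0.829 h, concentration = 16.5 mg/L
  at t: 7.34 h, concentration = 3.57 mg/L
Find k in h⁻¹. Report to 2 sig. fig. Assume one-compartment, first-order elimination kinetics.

0.24 h⁻¹

k = ln(C₁/C₂) / (t₂ − t₁) = ln(16.5/3.57) / (7.34 − 0.829)
  = 1.531 / 6.511 = 0.2351 h⁻¹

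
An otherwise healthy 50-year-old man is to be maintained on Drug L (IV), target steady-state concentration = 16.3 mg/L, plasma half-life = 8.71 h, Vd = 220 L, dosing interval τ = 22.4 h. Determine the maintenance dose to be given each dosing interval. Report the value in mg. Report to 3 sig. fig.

k = ln2 / t½ = 0.693147 / 8.71 = 0.07958 h⁻¹
CL = k × Vd = 0.07958 × 220 = 17.51 L/h
At steady state, Dose/τ = Css × CL.
Dose = Css × CL × τ = 16.3 × 17.51 × 22.4 = 6393 mg

6390 mg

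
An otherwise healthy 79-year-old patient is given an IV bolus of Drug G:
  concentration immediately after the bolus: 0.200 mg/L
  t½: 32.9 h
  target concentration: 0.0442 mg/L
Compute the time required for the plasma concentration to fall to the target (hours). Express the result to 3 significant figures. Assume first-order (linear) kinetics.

71.7 h

k = ln2 / t½ = 0.693147 / 32.9 = 0.02107 h⁻¹
t = ln(C₀ / C) / k = ln(0.2000 / 0.0442) / 0.02107
  = ln(4.525) / 0.02107 = 1.510 / 0.02107 = 71.67 h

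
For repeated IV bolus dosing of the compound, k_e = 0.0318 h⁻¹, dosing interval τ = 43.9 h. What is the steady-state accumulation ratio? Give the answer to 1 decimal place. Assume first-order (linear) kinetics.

e^(−kτ) = e^(−0.03180 × 43.9) = 0.2476
Accumulation ratio R = 1 / (1 − e^(−kτ)) = 1 / (1 − 0.2476) = 1.329

1.3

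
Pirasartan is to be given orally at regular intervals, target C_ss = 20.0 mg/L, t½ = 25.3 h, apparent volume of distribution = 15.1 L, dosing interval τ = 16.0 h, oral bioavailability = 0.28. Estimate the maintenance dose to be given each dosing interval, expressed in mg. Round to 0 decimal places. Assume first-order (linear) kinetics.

k = ln2 / t½ = 0.693147 / 25.3 = 0.02740 h⁻¹
CL = k × Vd = 0.02740 × 15.1 = 0.4137 L/h
At steady state, F × (Dose/τ) = Css × CL.
Dose = Css × CL × τ / F = 20.0 × 0.4137 × 16.0 / 0.28 = 472.8 mg

473 mg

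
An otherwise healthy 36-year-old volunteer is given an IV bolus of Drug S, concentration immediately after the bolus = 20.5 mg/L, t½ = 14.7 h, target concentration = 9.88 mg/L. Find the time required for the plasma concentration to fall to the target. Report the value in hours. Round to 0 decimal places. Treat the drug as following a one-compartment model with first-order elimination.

15 h

k = ln2 / t½ = 0.693147 / 14.7 = 0.04715 h⁻¹
t = ln(C₀ / C) / k = ln(20.50 / 9.88) / 0.04715
  = ln(2.075) / 0.04715 = 0.7300 / 0.04715 = 15.48 h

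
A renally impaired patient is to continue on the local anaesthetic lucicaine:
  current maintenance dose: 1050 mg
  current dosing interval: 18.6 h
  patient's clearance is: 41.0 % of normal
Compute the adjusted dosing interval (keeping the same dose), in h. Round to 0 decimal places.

To keep the same average steady-state level, dosing rate must scale with clearance.
CL ratio = 41.0 / 100 = 0.4100
New interval (same dose) = 18.6 / 0.4100 = 45.37 h

45 h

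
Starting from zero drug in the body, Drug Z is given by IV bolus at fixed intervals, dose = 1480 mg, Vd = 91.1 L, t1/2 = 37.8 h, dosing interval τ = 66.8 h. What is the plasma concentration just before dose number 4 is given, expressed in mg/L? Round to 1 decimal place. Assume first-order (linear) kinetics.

C₀ per dose = Dose / Vd = 1480 / 91.1 = 16.25 mg/L
k = ln2 / t½ = 0.693147 / 37.8 = 0.01834 h⁻¹
Fraction remaining after one interval: r = e^(−kτ) = e^(−0.01834 × 66.8) = 0.2937
Before dose 4, 3 doses have been given (aged 1τ, 2τ, 3τ).
C_trough = C₀ × (r + r² + … + r^3) = C₀ × r(1−r^3)/(1−r)
        = 16.25 × 0.2937 × (1 − 0.02533) / (1 − 0.2937) = 6.586 mg/L

6.6 mg/L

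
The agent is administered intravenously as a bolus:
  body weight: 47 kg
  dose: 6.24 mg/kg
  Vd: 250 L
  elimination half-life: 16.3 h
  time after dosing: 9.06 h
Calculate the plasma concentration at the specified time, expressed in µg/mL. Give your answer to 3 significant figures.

Total dose = 6.24 × 47 = 293.3 mg
C₀ = Dose / Vd = 293.3 / 250 = 1.173 mg/L
k = ln2 / t½ = 0.693147 / 16.3 = 0.04252 h⁻¹
C = C₀ · e^(−k·t) = 1.173 × e^(−0.04252 × 9.06)
  = 1.173 × 0.6803 = 0.7980 mg/L
(0.7980 mg/L = 0.7980 µg/mL)

0.798 µg/mL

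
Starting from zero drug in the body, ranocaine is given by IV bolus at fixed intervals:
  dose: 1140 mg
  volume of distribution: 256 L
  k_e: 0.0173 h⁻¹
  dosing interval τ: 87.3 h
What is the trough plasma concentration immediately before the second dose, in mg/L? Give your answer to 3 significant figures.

0.983 mg/L

C₀ per dose = Dose / Vd = 1140 / 256 = 4.453 mg/L
Fraction remaining after one interval: r = e^(−kτ) = e^(−0.01730 × 87.3) = 0.2208
Before dose 2, 1 dose has been given (aged 1τ).
C_trough = C₀ × r = 4.453 × 0.2208 = 0.9832 mg/L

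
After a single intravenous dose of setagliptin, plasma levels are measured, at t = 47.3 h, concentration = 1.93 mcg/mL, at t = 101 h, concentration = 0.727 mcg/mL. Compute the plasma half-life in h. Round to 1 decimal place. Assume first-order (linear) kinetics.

k = ln(C₁/C₂) / (t₂ − t₁) = ln(1.93/0.727) / (101 − 47.3)
  = 0.9763 / 53.70 = 0.01818 h⁻¹
t½ = ln2 / k = 0.693147 / 0.01818 = 38.13 h

38.1 h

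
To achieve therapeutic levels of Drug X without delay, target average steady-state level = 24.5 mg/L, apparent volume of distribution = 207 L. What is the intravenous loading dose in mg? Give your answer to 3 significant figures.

5070 mg

LD = Css × Vd = 24.5 × 207 = 5072 mg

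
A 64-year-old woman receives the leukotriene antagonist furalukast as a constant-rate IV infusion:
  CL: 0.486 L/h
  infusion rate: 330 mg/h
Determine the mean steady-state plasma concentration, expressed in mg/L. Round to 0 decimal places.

At steady state Css = R₀ / CL = 330 / 0.4860 = 679.0 mg/L

679 mg/L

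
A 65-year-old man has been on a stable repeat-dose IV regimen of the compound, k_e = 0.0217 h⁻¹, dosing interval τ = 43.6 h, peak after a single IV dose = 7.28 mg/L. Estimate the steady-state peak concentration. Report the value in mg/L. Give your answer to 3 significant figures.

11.9 mg/L

e^(−kτ) = e^(−0.02170 × 43.6) = 0.3882
Accumulation ratio R = 1 / (1 − e^(−kτ)) = 1 / (1 − 0.3882) = 1.635
Steady-state peak = C₀ × R = 7.28 × 1.635 = 11.90 mg/L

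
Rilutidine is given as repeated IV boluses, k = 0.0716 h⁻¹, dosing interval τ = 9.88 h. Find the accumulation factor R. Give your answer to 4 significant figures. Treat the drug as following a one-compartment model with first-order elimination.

e^(−kτ) = e^(−0.07160 × 9.88) = 0.4929
Accumulation ratio R = 1 / (1 − e^(−kτ)) = 1 / (1 − 0.4929) = 1.972

1.972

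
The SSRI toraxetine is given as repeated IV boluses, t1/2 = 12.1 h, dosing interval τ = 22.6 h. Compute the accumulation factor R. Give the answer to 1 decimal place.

1.4

k = ln2 / t½ = 0.693147 / 12.1 = 0.05728 h⁻¹
e^(−kτ) = e^(−0.05728 × 22.6) = 0.2740
Accumulation ratio R = 1 / (1 − e^(−kτ)) = 1 / (1 − 0.2740) = 1.377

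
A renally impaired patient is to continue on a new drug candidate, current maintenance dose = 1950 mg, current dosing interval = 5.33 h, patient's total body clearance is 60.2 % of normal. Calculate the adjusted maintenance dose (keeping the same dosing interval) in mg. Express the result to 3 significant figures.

1170 mg

To keep the same average steady-state level, dosing rate must scale with clearance.
CL ratio = 60.2 / 100 = 0.6020
New dose (same interval) = 1950 × 0.6020 = 1174 mg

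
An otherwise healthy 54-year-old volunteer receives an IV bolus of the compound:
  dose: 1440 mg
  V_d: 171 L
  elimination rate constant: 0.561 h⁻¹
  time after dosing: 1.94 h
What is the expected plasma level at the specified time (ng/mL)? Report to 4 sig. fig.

C₀ = Dose / Vd = 1440 / 171 = 8.421 mg/L
C = C₀ · e^(−k·t) = 8.421 × e^(−0.5610 × 1.94)
  = 8.421 × 0.3368 = 2.836 mg/L
Convert: 2.836 mg/L × 1000 = 2836 ng/mL

2836 ng/mL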